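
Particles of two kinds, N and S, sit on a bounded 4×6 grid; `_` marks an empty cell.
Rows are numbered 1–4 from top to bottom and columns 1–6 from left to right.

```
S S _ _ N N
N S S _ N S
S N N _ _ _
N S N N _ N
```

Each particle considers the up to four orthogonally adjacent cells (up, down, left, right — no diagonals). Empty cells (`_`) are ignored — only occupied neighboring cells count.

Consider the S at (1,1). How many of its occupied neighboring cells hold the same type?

1

Occupied neighbors of (1,1): (2,1)=N, (1,2)=S.
Same type (S): 1 of 2.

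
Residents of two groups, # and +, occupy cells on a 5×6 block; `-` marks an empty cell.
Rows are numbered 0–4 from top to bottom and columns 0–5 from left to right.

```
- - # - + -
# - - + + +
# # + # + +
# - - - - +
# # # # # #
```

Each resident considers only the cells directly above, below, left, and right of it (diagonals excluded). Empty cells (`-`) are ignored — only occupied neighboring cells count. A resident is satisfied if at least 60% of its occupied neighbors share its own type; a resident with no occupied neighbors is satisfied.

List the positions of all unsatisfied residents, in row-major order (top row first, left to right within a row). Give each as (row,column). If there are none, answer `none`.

Row 0: (0,2)# 0/0 ok · (0,4)+ 1/1 ok
Row 1: (1,0)# 1/1 ok · (1,3)+ 1/2 unhappy · (1,4)+ 4/4 ok · (1,5)+ 2/2 ok
Row 2: (2,0)# 3/3 ok · (2,1)# 1/2 unhappy · (2,2)+ 0/2 unhappy · (2,3)# 0/3 unhappy · (2,4)+ 2/3 ok · (2,5)+ 3/3 ok
Row 3: (3,0)# 2/2 ok · (3,5)+ 1/2 unhappy
Row 4: (4,0)# 2/2 ok · (4,1)# 2/2 ok · (4,2)# 2/2 ok · (4,3)# 2/2 ok · (4,4)# 2/2 ok · (4,5)# 1/2 unhappy

(1,3), (2,1), (2,2), (2,3), (3,5), (4,5)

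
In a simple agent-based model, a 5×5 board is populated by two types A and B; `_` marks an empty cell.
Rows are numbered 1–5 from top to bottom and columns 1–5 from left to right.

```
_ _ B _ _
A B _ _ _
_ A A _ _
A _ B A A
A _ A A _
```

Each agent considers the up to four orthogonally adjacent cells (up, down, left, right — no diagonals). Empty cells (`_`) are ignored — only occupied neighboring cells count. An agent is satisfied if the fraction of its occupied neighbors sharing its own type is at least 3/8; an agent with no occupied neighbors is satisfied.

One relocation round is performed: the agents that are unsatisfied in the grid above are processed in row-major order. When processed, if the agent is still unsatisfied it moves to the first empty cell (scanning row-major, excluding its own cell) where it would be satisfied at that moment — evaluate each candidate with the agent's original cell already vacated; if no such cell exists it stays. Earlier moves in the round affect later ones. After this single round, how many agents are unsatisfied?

Initially unsatisfied (in order): (2,1), (2,2), (4,3).
  (2,1) → (1,1).
  (2,2) → (1,2).
  (4,3) → (1,4).
Resulting grid:
A B B B _
_ _ _ _ _
_ A A _ _
A _ _ A A
A _ A A _
Unsatisfied now: (1,1).

1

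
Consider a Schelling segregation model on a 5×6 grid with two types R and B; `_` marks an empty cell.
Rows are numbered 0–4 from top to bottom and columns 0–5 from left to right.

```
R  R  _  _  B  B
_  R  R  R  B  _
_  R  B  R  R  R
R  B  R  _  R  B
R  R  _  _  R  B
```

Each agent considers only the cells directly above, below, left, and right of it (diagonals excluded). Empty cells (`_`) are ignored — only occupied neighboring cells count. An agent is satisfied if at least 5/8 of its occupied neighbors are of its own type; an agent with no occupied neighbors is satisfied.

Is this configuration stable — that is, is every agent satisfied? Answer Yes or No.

No

Row 0: (0,0)R 1/1 satisfied · (0,1)R 2/2 satisfied · (0,4)B 2/2 satisfied · (0,5)B 1/1 satisfied
Row 1: (1,1)R 3/3 satisfied · (1,2)R 2/3 satisfied · (1,3)R 2/3 satisfied · (1,4)B 1/3 not
Row 2: (2,1)R 1/3 not · (2,2)B 0/4 not · (2,3)R 2/3 satisfied · (2,4)R 3/4 satisfied · (2,5)R 1/2 not
Row 3: (3,0)R 1/2 not · (3,1)B 0/4 not · (3,2)R 0/2 not · (3,4)R 2/3 satisfied · (3,5)B 1/3 not
Row 4: (4,0)R 2/2 satisfied · (4,1)R 1/2 not · (4,4)R 1/2 not · (4,5)B 1/2 not
For instance (1,4) has only 1/3 same-type neighbors, below 5/8.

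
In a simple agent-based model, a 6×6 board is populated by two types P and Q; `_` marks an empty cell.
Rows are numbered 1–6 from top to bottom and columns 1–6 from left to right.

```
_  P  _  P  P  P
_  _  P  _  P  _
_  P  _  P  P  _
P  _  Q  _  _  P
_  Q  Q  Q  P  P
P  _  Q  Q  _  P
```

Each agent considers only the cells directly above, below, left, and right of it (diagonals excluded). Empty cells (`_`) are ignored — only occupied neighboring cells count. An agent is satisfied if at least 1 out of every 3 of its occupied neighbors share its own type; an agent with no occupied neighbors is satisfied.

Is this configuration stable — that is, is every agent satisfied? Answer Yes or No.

Yes

(1,2)P 0/0 ok
(1,4)P 1/1 ok
(1,5)P 3/3 ok
(1,6)P 1/1 ok
(2,3)P 0/0 ok
(2,5)P 2/2 ok
(3,2)P 0/0 ok
(3,4)P 1/1 ok
(3,5)P 2/2 ok
(4,1)P 0/0 ok
(4,3)Q 1/1 ok
(4,6)P 1/1 ok
(5,2)Q 1/1 ok
(5,3)Q 4/4 ok
(5,4)Q 2/3 ok
(5,5)P 1/2 ok
(5,6)P 3/3 ok
(6,1)P 0/0 ok
(6,3)Q 2/2 ok
(6,4)Q 2/2 ok
(6,6)P 1/1 ok
All meet the threshold, so the configuration is stable.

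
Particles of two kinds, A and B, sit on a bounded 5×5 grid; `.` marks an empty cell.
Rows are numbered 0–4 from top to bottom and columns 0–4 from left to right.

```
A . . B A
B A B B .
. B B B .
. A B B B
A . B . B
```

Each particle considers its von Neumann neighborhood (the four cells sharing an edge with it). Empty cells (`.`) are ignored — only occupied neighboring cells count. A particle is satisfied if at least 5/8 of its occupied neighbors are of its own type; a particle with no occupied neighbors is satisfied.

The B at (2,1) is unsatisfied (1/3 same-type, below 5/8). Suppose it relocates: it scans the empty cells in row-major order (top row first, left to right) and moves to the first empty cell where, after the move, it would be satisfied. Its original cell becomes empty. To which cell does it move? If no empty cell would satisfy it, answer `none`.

(0,2)

Vacating (2,1). Empty cells in order:
  (0,1): 0/2 same-type → still unsatisfied.
  (0,2): 2/2 same-type → satisfied — stop here.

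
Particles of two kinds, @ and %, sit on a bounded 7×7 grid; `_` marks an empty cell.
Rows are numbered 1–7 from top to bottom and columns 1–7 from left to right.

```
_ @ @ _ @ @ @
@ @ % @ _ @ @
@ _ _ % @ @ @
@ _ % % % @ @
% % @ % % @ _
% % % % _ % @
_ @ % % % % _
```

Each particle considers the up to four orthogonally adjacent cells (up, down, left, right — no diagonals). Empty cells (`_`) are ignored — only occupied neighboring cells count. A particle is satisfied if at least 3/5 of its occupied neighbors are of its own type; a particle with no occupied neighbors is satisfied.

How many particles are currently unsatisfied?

(1,2)@ 2/2 satisfied
(1,3)@ 1/2 not
(1,5)@ 1/1 satisfied
(1,6)@ 3/3 satisfied
(1,7)@ 2/2 satisfied
(2,1)@ 2/2 satisfied
(2,2)@ 2/3 satisfied
(2,3)% 0/3 not
(2,4)@ 0/2 not
(2,6)@ 3/3 satisfied
(2,7)@ 3/3 satisfied
(3,1)@ 2/2 satisfied
(3,4)% 1/3 not
(3,5)@ 1/3 not
(3,6)@ 4/4 satisfied
(3,7)@ 3/3 satisfied
(4,1)@ 1/2 not
(4,3)% 1/2 not
(4,4)% 4/4 satisfied
(4,5)% 2/4 not
(4,6)@ 3/4 satisfied
(4,7)@ 2/2 satisfied
(5,1)% 2/3 satisfied
(5,2)% 2/3 satisfied
(5,3)@ 0/4 not
(5,4)% 3/4 satisfied
(5,5)% 2/3 satisfied
(5,6)@ 1/3 not
(6,1)% 2/2 satisfied
(6,2)% 3/4 satisfied
(6,3)% 3/4 satisfied
(6,4)% 3/3 satisfied
(6,6)% 1/3 not
(6,7)@ 0/1 not
(7,2)@ 0/2 not
(7,3)% 2/3 satisfied
(7,4)% 3/3 satisfied
(7,5)% 2/2 satisfied
(7,6)% 2/2 satisfied
Unsatisfied: (1,3), (2,3), (2,4), (3,4), (3,5), (4,1), (4,3), (4,5), (5,3), (5,6), (6,6), (6,7), (7,2) — 13 in total.

13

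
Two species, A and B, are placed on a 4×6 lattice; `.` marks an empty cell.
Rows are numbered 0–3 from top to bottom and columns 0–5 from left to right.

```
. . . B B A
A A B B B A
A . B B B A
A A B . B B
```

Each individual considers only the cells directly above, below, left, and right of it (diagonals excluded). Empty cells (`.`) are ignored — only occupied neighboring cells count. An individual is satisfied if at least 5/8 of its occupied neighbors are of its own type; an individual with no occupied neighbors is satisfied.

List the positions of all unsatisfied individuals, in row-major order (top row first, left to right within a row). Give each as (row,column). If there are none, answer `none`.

(0,5), (1,1), (2,5), (3,1), (3,2), (3,5)

Row 0: (0,3)B 2/2 ✓ · (0,4)B 2/3 ✓ · (0,5)A 1/2 ✗
Row 1: (1,0)A 2/2 ✓ · (1,1)A 1/2 ✗ · (1,2)B 2/3 ✓ · (1,3)B 4/4 ✓ · (1,4)B 3/4 ✓ · (1,5)A 2/3 ✓
Row 2: (2,0)A 2/2 ✓ · (2,2)B 3/3 ✓ · (2,3)B 3/3 ✓ · (2,4)B 3/4 ✓ · (2,5)A 1/3 ✗
Row 3: (3,0)A 2/2 ✓ · (3,1)A 1/2 ✗ · (3,2)B 1/2 ✗ · (3,4)B 2/2 ✓ · (3,5)B 1/2 ✗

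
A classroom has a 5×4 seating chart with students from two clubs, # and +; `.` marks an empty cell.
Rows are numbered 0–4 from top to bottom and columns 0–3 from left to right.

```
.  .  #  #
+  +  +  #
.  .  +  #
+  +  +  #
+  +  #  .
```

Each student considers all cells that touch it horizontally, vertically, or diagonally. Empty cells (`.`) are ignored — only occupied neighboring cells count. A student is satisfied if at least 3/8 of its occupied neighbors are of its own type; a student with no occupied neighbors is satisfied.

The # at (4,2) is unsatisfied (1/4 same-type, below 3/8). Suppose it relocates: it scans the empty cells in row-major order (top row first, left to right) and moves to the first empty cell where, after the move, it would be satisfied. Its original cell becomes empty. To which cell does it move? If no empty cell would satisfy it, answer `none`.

(4,3)

Vacating (4,2). Empty cells in order:
  (0,0): 0/2 same-type → still unsatisfied.
  (0,1): 1/4 same-type → still unsatisfied.
  (2,0): 0/4 same-type → still unsatisfied.
  (2,1): 0/7 same-type → still unsatisfied.
  (4,3): 1/2 same-type → satisfied — stop here.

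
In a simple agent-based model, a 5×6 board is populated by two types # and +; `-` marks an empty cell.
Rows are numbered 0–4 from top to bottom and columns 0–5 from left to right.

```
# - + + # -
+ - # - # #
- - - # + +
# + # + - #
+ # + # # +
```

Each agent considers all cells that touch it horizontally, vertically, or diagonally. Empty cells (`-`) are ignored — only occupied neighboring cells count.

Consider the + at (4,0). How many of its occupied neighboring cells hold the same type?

1

Occupied neighbors of (4,0): (3,0)=#, (3,1)=+, (4,1)=#.
Same type (+): 1 of 3.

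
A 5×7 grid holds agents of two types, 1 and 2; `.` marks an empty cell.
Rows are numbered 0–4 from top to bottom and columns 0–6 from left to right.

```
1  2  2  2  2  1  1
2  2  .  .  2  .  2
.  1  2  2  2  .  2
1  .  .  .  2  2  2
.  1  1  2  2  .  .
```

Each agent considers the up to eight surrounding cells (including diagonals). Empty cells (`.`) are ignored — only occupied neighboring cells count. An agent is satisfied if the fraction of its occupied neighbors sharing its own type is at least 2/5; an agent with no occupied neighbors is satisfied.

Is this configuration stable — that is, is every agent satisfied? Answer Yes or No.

No

Row 0: (0,0)1 0/3 unhappy · (0,1)2 3/4 ok · (0,2)2 3/3 ok · (0,3)2 3/3 ok · (0,4)2 2/3 ok · (0,5)1 1/4 unhappy · (0,6)1 1/2 ok
Row 1: (1,0)2 2/4 ok · (1,1)2 4/6 ok · (1,4)2 4/5 ok · (1,6)2 1/3 unhappy
Row 2: (2,1)1 1/4 unhappy · (2,2)2 2/3 ok · (2,3)2 4/4 ok · (2,4)2 4/4 ok · (2,6)2 3/3 ok
Row 3: (3,0)1 2/2 ok · (3,4)2 5/5 ok · (3,5)2 5/5 ok · (3,6)2 2/2 ok
Row 4: (4,1)1 2/2 ok · (4,2)1 1/2 ok · (4,3)2 2/3 ok · (4,4)2 3/3 ok
For instance (0,0) has only 0/3 same-type neighbors, below 2/5.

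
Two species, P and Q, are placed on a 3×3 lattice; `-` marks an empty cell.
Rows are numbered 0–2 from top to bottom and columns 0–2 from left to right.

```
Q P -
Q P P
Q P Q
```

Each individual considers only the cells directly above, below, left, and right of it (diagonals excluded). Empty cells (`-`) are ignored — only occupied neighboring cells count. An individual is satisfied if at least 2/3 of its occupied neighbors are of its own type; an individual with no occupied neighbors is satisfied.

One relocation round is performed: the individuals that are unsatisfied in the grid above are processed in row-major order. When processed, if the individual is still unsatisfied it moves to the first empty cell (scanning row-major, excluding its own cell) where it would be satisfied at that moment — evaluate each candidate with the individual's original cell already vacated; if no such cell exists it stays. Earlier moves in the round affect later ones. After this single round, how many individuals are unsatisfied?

2

Initially unsatisfied (in order): (0,0), (0,1), (1,2), (2,0), (2,1), (2,2).
  (0,0): no empty cell satisfies it; stays.
  (0,1) → (0,2).
  (1,2): now satisfied by earlier moves; stays.
  (2,0): no empty cell satisfies it; stays.
  (2,1) → (0,1).
  (2,2): no empty cell satisfies it; stays.
Resulting grid:
Q P P
Q P P
Q - Q
Unsatisfied now: (0,0), (2,2).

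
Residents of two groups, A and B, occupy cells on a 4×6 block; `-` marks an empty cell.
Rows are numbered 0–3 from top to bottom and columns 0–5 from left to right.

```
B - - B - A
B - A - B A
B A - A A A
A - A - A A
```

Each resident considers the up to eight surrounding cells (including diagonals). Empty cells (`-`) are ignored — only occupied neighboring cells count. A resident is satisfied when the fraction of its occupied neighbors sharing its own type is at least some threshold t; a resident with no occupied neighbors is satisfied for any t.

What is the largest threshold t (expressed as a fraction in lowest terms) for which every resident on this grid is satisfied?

Row 0: (0,0)B 1/1 · (0,3)B 1/2 · (0,5)A 1/2
Row 1: (1,0)B 2/3 · (1,2)A 2/3 · (1,4)B 1/6 · (1,5)A 3/4
Row 2: (2,0)B 1/3 · (2,1)A 3/5 · (2,3)A 4/5 · (2,4)A 5/6 · (2,5)A 4/5
Row 3: (3,0)A 1/2 · (3,2)A 2/2 · (3,4)A 4/4 · (3,5)A 3/3
The smallest same-type fraction is 1/6 at (1,4), which reduces to 1/6. Any threshold above that leaves this resident unsatisfied.

1/6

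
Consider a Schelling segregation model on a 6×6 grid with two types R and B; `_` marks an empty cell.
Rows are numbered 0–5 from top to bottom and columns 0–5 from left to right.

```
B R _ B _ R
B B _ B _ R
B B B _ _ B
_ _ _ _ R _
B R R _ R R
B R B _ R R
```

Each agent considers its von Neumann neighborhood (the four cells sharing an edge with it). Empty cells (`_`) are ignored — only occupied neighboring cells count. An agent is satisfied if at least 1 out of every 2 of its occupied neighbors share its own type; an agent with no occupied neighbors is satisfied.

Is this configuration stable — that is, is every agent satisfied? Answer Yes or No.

Row 0: (0,0)B 1/2 ✓ · (0,1)R 0/2 ✗ · (0,3)B 1/1 ✓ · (0,5)R 1/1 ✓
Row 1: (1,0)B 3/3 ✓ · (1,1)B 2/3 ✓ · (1,3)B 1/1 ✓ · (1,5)R 1/2 ✓
Row 2: (2,0)B 2/2 ✓ · (2,1)B 3/3 ✓ · (2,2)B 1/1 ✓ · (2,5)B 0/1 ✗
Row 3: (3,4)R 1/1 ✓
Row 4: (4,0)B 1/2 ✓ · (4,1)R 2/3 ✓ · (4,2)R 1/2 ✓ · (4,4)R 3/3 ✓ · (4,5)R 2/2 ✓
Row 5: (5,0)B 1/2 ✓ · (5,1)R 1/3 ✗ · (5,2)B 0/2 ✗ · (5,4)R 2/2 ✓ · (5,5)R 2/2 ✓
For instance (0,1) has only 0/2 same-type neighbors, below 1/2.

No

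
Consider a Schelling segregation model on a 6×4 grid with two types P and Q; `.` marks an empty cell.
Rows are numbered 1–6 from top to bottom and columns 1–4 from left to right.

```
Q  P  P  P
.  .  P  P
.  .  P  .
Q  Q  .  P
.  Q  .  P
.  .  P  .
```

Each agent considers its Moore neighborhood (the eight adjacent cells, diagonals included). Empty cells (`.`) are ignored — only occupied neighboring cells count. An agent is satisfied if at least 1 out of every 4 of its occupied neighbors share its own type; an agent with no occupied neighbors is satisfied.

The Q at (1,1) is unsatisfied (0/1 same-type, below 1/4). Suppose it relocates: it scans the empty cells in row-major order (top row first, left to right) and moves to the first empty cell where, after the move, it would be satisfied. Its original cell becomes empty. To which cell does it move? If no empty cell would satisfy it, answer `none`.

Vacating (1,1). Empty cells in order:
  (2,1): 0/1 same-type → still unsatisfied.
  (2,2): 0/4 same-type → still unsatisfied.
  (3,1): 2/2 same-type → satisfied — stop here.

(3,1)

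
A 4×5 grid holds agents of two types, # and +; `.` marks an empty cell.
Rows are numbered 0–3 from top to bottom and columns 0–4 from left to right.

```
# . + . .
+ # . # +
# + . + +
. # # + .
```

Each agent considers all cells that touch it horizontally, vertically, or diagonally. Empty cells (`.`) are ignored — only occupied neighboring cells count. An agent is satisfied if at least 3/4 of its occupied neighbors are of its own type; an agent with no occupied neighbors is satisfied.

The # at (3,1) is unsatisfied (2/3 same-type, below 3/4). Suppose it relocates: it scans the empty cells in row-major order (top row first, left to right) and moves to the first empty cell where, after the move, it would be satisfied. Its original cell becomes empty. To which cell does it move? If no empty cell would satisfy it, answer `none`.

Vacating (3,1). Empty cells in order:
  (0,1): 2/4 same-type → still unsatisfied.
  (0,3): 1/3 same-type → still unsatisfied.
  (0,4): 1/2 same-type → still unsatisfied.
  (1,2): 2/5 same-type → still unsatisfied.
  (2,2): 3/6 same-type → still unsatisfied.
  (3,0): 1/2 same-type → still unsatisfied.
  (3,4): 0/3 same-type → still unsatisfied.

none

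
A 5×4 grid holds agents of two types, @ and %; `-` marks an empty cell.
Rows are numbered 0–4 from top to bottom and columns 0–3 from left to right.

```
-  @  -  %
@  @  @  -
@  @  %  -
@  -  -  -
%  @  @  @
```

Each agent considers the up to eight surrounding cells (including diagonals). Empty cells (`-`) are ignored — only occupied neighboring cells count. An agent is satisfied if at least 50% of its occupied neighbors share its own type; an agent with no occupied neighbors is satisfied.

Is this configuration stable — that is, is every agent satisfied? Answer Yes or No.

No

Row 0: (0,1)@ 3/3 satisfied · (0,3)% 0/1 not
Row 1: (1,0)@ 4/4 satisfied · (1,1)@ 5/6 satisfied · (1,2)@ 3/5 satisfied
Row 2: (2,0)@ 4/4 satisfied · (2,1)@ 5/6 satisfied · (2,2)% 0/3 not
Row 3: (3,0)@ 3/4 satisfied
Row 4: (4,0)% 0/2 not · (4,1)@ 2/3 satisfied · (4,2)@ 2/2 satisfied · (4,3)@ 1/1 satisfied
For instance (0,3) has only 0/1 same-type neighbors, below 1/2.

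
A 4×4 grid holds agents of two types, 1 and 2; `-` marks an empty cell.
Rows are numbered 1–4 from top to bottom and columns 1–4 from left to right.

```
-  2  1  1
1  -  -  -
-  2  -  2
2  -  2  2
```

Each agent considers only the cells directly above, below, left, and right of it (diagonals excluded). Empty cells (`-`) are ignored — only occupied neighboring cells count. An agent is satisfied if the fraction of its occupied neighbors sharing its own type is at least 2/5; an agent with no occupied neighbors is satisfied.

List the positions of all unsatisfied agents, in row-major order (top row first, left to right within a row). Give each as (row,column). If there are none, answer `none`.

Row 1: (1,2)2 0/1 not · (1,3)1 1/2 satisfied · (1,4)1 1/1 satisfied
Row 2: (2,1)1 0/0 satisfied
Row 3: (3,2)2 0/0 satisfied · (3,4)2 1/1 satisfied
Row 4: (4,1)2 0/0 satisfied · (4,3)2 1/1 satisfied · (4,4)2 2/2 satisfied

(1,2)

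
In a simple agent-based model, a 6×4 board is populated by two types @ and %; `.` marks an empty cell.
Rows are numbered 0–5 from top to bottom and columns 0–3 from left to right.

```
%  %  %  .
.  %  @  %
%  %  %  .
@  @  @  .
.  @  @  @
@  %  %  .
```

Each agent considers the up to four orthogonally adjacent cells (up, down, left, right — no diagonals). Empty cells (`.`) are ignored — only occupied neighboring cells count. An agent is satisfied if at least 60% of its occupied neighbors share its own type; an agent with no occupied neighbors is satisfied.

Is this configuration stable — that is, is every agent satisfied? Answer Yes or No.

No

Row 0: (0,0)% 1/1 ok · (0,1)% 3/3 ok · (0,2)% 1/2 unhappy
Row 1: (1,1)% 2/3 ok · (1,2)@ 0/4 unhappy · (1,3)% 0/1 unhappy
Row 2: (2,0)% 1/2 unhappy · (2,1)% 3/4 ok · (2,2)% 1/3 unhappy
Row 3: (3,0)@ 1/2 unhappy · (3,1)@ 3/4 ok · (3,2)@ 2/3 ok
Row 4: (4,1)@ 2/3 ok · (4,2)@ 3/4 ok · (4,3)@ 1/1 ok
Row 5: (5,0)@ 0/1 unhappy · (5,1)% 1/3 unhappy · (5,2)% 1/2 unhappy
For instance (0,2) has only 1/2 same-type neighbors, below 3/5.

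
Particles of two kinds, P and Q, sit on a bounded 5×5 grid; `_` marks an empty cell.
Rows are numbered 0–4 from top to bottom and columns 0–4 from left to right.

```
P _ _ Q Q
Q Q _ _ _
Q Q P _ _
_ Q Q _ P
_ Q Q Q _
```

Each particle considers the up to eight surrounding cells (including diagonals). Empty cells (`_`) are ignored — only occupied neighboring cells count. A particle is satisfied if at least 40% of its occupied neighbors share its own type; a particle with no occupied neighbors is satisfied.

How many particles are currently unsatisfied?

3

(0,0)P 0/2 not
(0,3)Q 1/1 satisfied
(0,4)Q 1/1 satisfied
(1,0)Q 3/4 satisfied
(1,1)Q 3/5 satisfied
(2,0)Q 4/4 satisfied
(2,1)Q 5/6 satisfied
(2,2)P 0/4 not
(3,1)Q 5/6 satisfied
(3,2)Q 5/6 satisfied
(3,4)P 0/1 not
(4,1)Q 3/3 satisfied
(4,2)Q 4/4 satisfied
(4,3)Q 2/3 satisfied
Unsatisfied: (0,0), (2,2), (3,4) — 3 in total.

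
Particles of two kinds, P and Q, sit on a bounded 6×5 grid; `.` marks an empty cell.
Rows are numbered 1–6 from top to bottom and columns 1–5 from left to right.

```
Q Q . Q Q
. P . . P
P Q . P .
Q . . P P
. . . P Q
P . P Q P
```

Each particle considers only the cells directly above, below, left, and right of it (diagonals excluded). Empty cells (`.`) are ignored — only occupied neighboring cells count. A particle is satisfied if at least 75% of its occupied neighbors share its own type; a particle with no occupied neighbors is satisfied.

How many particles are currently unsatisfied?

Row 1: (1,1)Q 1/1 ✓ · (1,2)Q 1/2 ✗ · (1,4)Q 1/1 ✓ · (1,5)Q 1/2 ✗
Row 2: (2,2)P 0/2 ✗ · (2,5)P 0/1 ✗
Row 3: (3,1)P 0/2 ✗ · (3,2)Q 0/2 ✗ · (3,4)P 1/1 ✓
Row 4: (4,1)Q 0/1 ✗ · (4,4)P 3/3 ✓ · (4,5)P 1/2 ✗
Row 5: (5,4)P 1/3 ✗ · (5,5)Q 0/3 ✗
Row 6: (6,1)P 0/0 ✓ · (6,3)P 0/1 ✗ · (6,4)Q 0/3 ✗ · (6,5)P 0/2 ✗
Unsatisfied: (1,2), (1,5), (2,2), (2,5), (3,1), (3,2), (4,1), (4,5), (5,4), (5,5), (6,3), (6,4), (6,5) — 13 in total.

13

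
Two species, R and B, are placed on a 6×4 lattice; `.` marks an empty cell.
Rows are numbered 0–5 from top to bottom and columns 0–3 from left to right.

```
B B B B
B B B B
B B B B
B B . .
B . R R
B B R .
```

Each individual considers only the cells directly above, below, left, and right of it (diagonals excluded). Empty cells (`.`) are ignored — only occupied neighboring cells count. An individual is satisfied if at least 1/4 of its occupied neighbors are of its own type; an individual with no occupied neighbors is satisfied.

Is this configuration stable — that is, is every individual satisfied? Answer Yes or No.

(0,0)B 2/2 ok
(0,1)B 3/3 ok
(0,2)B 3/3 ok
(0,3)B 2/2 ok
(1,0)B 3/3 ok
(1,1)B 4/4 ok
(1,2)B 4/4 ok
(1,3)B 3/3 ok
(2,0)B 3/3 ok
(2,1)B 4/4 ok
(2,2)B 3/3 ok
(2,3)B 2/2 ok
(3,0)B 3/3 ok
(3,1)B 2/2 ok
(4,0)B 2/2 ok
(4,2)R 2/2 ok
(4,3)R 1/1 ok
(5,0)B 2/2 ok
(5,1)B 1/2 ok
(5,2)R 1/2 ok
All meet the threshold, so the configuration is stable.

Yes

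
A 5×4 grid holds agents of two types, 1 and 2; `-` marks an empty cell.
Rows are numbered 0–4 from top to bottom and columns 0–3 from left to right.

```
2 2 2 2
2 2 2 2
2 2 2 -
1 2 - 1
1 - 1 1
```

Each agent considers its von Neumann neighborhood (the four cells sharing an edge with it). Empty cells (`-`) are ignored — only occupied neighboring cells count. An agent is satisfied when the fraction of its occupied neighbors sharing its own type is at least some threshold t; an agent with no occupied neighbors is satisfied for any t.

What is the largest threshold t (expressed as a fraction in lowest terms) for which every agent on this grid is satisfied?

1/3

(0,0)2 2/2
(0,1)2 3/3
(0,2)2 3/3
(0,3)2 2/2
(1,0)2 3/3
(1,1)2 4/4
(1,2)2 4/4
(1,3)2 2/2
(2,0)2 2/3
(2,1)2 4/4
(2,2)2 2/2
(3,0)1 1/3
(3,1)2 1/2
(3,3)1 1/1
(4,0)1 1/1
(4,2)1 1/1
(4,3)1 2/2
The smallest same-type fraction is 1/3 at (3,0), which reduces to 1/3. Any threshold above that leaves this agent unsatisfied.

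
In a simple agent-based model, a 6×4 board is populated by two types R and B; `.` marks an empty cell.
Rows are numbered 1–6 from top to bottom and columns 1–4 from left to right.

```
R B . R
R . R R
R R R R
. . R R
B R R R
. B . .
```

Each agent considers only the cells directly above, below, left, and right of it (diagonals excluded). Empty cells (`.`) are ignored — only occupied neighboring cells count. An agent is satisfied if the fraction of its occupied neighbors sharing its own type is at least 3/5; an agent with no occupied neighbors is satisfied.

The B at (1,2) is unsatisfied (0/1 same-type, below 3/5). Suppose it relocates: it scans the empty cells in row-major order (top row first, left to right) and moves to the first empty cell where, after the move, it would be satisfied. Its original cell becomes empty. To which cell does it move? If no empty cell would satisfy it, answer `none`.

(6,1)

Vacating (1,2). Empty cells in order:
  (1,3): 0/2 same-type → still unsatisfied.
  (2,2): 0/3 same-type → still unsatisfied.
  (4,1): 1/2 same-type → still unsatisfied.
  (4,2): 0/3 same-type → still unsatisfied.
  (6,1): 2/2 same-type → satisfied — stop here.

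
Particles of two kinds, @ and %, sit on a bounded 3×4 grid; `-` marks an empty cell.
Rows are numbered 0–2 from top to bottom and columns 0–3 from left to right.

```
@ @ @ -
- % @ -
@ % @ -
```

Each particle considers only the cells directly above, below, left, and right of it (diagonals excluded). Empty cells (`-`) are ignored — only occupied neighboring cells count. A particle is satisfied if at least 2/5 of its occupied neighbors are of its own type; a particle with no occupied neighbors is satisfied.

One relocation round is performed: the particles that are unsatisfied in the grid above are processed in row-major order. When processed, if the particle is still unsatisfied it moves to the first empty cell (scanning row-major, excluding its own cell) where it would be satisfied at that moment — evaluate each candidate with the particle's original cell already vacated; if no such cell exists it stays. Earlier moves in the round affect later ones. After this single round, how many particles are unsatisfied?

Initially unsatisfied (in order): (1,1), (2,0), (2,1).
  (1,1): no empty cell satisfies it; stays.
  (2,0) → (0,3).
  (2,1): now satisfied by earlier moves; stays.
Resulting grid:
@ @ @ @
- % @ -
- % @ -
Unsatisfied now: (1,1).

1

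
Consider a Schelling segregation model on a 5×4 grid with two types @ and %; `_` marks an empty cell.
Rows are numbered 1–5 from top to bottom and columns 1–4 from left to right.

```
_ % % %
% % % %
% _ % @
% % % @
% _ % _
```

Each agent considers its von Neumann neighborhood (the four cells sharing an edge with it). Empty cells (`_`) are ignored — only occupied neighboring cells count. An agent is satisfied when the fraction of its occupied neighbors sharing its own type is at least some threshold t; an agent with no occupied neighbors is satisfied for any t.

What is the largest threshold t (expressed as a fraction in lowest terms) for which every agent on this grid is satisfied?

(1,2)% 2/2
(1,3)% 3/3
(1,4)% 2/2
(2,1)% 2/2
(2,2)% 3/3
(2,3)% 4/4
(2,4)% 2/3
(3,1)% 2/2
(3,3)% 2/3
(3,4)@ 1/3
(4,1)% 3/3
(4,2)% 2/2
(4,3)% 3/4
(4,4)@ 1/2
(5,1)% 1/1
(5,3)% 1/1
The smallest same-type fraction is 1/3 at (3,4), which reduces to 1/3. Any threshold above that leaves this agent unsatisfied.

1/3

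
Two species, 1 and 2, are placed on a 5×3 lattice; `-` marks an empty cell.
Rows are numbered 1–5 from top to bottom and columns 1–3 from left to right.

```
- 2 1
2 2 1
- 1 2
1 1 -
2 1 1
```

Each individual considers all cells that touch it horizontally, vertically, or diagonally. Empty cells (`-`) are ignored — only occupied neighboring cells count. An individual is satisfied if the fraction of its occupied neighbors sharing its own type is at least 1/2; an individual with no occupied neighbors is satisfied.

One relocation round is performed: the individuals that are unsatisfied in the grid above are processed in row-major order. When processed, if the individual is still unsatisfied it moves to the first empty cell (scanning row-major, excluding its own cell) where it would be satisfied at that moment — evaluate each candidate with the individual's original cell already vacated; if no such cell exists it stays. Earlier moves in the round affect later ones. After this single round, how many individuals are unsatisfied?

Initially unsatisfied (in order): (1,3), (2,3), (3,3), (5,1).
  (1,3) → (3,1).
  (2,3) → (4,3).
  (3,3) → (1,1).
  (5,1) → (1,3).
Resulting grid:
2 2 2
2 2 -
1 1 -
1 1 1
- 1 1
All satisfied now.

0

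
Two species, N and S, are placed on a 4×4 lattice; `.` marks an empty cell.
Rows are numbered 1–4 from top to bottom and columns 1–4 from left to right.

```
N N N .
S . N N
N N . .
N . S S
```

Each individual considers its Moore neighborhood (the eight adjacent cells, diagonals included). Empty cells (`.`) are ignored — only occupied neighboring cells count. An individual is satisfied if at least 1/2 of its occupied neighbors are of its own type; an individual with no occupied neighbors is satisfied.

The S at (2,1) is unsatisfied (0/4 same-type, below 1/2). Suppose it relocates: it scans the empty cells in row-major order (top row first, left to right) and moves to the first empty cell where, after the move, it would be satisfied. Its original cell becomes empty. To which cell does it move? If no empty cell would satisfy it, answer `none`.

(3,4)

Vacating (2,1). Empty cells in order:
  (1,4): 0/3 same-type → still unsatisfied.
  (2,2): 0/6 same-type → still unsatisfied.
  (3,3): 2/5 same-type → still unsatisfied.
  (3,4): 2/4 same-type → satisfied — stop here.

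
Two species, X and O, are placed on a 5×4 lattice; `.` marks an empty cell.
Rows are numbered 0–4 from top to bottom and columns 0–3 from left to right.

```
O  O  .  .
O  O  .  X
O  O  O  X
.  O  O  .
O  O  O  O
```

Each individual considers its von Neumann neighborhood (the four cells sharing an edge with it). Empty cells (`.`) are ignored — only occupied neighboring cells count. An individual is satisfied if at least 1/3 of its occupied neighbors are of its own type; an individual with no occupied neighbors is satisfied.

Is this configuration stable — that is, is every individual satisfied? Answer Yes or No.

Yes

Row 0: (0,0)O 2/2 ✓ · (0,1)O 2/2 ✓
Row 1: (1,0)O 3/3 ✓ · (1,1)O 3/3 ✓ · (1,3)X 1/1 ✓
Row 2: (2,0)O 2/2 ✓ · (2,1)O 4/4 ✓ · (2,2)O 2/3 ✓ · (2,3)X 1/2 ✓
Row 3: (3,1)O 3/3 ✓ · (3,2)O 3/3 ✓
Row 4: (4,0)O 1/1 ✓ · (4,1)O 3/3 ✓ · (4,2)O 3/3 ✓ · (4,3)O 1/1 ✓
All meet the threshold, so the configuration is stable.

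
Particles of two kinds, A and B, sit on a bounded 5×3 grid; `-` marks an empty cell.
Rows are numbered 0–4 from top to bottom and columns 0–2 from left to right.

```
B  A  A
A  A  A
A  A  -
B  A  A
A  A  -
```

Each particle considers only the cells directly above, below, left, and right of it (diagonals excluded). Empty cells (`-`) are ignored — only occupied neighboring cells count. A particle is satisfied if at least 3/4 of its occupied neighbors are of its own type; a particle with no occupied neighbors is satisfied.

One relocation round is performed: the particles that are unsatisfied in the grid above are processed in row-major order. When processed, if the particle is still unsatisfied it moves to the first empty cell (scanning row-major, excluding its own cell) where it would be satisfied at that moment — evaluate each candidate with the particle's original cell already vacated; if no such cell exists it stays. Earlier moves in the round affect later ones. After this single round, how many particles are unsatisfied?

Initially unsatisfied (in order): (0,0), (0,1), (1,0), (2,0), (3,0), (4,0).
  (0,0): no empty cell satisfies it; stays.
  (0,1) → (2,2).
  (1,0) → (4,2).
  (2,0): no empty cell satisfies it; stays.
  (3,0): no empty cell satisfies it; stays.
  (4,0): no empty cell satisfies it; stays.
Resulting grid:
B - A
- A A
A A A
B A A
A A A
Unsatisfied now: (2,0), (3,0), (4,0).

3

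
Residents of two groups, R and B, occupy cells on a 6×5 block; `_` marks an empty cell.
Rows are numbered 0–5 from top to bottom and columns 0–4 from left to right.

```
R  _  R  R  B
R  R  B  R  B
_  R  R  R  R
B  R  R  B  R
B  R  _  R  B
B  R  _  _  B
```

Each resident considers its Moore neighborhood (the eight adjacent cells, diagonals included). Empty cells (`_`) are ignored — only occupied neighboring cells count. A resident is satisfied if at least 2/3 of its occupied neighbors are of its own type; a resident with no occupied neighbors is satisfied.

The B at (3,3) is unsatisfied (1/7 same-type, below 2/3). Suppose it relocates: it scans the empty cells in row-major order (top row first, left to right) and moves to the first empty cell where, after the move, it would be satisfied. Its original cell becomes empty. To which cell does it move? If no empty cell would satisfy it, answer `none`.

(5,3)

Vacating (3,3). Empty cells in order:
  (0,1): 1/5 same-type → still unsatisfied.
  (2,0): 1/5 same-type → still unsatisfied.
  (4,2): 0/5 same-type → still unsatisfied.
  (5,2): 0/3 same-type → still unsatisfied.
  (5,3): 2/3 same-type → satisfied — stop here.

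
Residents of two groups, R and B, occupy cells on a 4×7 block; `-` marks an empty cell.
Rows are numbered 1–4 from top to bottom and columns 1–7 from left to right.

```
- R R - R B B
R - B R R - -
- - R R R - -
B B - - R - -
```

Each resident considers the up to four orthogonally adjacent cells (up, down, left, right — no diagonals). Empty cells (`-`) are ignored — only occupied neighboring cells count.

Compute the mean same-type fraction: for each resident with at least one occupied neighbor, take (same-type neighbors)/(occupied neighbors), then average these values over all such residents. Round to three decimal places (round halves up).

0.762

Row 1: (1,2)R 1/1 · (1,3)R 1/2 · (1,5)R 1/2 · (1,6)B 1/2 · (1,7)B 1/1
Row 2: (2,1)R — no occupied neighbors · (2,3)B 0/3 · (2,4)R 2/3 · (2,5)R 3/3
Row 3: (3,3)R 1/2 · (3,4)R 3/3 · (3,5)R 3/3
Row 4: (4,1)B 1/1 · (4,2)B 1/1 · (4,5)R 1/1
Sum over 14 residents: 1/1 + 1/2 + 1/2 + 1/2 + 1/1 + 0/3 + 2/3 + 3/3 + 1/2 + 3/3 + 3/3 + 1/1 + 1/1 + 1/1 = 32/3; mean = 32/3 ÷ 14 = 16/21 = 0.761904… → 0.762.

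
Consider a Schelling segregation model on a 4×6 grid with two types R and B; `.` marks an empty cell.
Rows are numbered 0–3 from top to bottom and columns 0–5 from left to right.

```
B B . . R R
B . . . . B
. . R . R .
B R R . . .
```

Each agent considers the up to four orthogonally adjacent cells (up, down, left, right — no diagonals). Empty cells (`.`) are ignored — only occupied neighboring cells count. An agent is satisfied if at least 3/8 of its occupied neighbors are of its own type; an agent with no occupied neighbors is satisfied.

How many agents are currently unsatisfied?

2

(0,0)B 2/2 satisfied
(0,1)B 1/1 satisfied
(0,4)R 1/1 satisfied
(0,5)R 1/2 satisfied
(1,0)B 1/1 satisfied
(1,5)B 0/1 not
(2,2)R 1/1 satisfied
(2,4)R 0/0 satisfied
(3,0)B 0/1 not
(3,1)R 1/2 satisfied
(3,2)R 2/2 satisfied
Unsatisfied: (1,5), (3,0) — 2 in total.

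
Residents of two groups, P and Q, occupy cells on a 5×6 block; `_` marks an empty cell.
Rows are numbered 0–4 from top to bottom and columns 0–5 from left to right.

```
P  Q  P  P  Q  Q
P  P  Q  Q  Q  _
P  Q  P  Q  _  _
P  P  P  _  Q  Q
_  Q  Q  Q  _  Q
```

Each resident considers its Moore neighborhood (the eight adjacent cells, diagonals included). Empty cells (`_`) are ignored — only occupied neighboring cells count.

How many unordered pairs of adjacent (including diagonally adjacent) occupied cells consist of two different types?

28

Scan each occupied cell's neighbors to the right and below (and the two forward diagonals) so each pair is counted once.
Row 0: P(0,0)–Q(0,1)≠ P(0,0)–P(1,0)= P(0,0)–P(1,1)= Q(0,1)–P(0,2)≠ Q(0,1)–P(1,1)≠ Q(0,1)–Q(1,2)= Q(0,1)–P(1,0)≠ P(0,2)–P(0,3)= P(0,2)–Q(1,2)≠ P(0,2)–Q(1,3)≠ P(0,2)–P(1,1)= P(0,3)–Q(0,4)≠ P(0,3)–Q(1,3)≠ P(0,3)–Q(1,4)≠ P(0,3)–Q(1,2)≠ Q(0,4)–Q(0,5)= Q(0,4)–Q(1,4)= Q(0,4)–Q(1,3)= Q(0,5)–Q(1,4)=  → 10/19 unlike.
Row 1: P(1,0)–P(1,1)= P(1,0)–P(2,0)= P(1,0)–Q(2,1)≠ P(1,1)–Q(1,2)≠ P(1,1)–Q(2,1)≠ P(1,1)–P(2,2)= P(1,1)–P(2,0)= Q(1,2)–Q(1,3)= Q(1,2)–P(2,2)≠ Q(1,2)–Q(2,3)= Q(1,2)–Q(2,1)= Q(1,3)–Q(1,4)= Q(1,3)–Q(2,3)= Q(1,3)–P(2,2)≠ Q(1,4)–Q(2,3)=  → 5/15 unlike.
Row 2: P(2,0)–Q(2,1)≠ P(2,0)–P(3,0)= P(2,0)–P(3,1)= Q(2,1)–P(2,2)≠ Q(2,1)–P(3,1)≠ Q(2,1)–P(3,2)≠ Q(2,1)–P(3,0)≠ P(2,2)–Q(2,3)≠ P(2,2)–P(3,2)= P(2,2)–P(3,1)= Q(2,3)–Q(3,4)= Q(2,3)–P(3,2)≠  → 7/12 unlike.
Row 3: P(3,0)–P(3,1)= P(3,0)–Q(4,1)≠ P(3,1)–P(3,2)= P(3,1)–Q(4,1)≠ P(3,1)–Q(4,2)≠ P(3,2)–Q(4,2)≠ P(3,2)–Q(4,3)≠ P(3,2)–Q(4,1)≠ Q(3,4)–Q(3,5)= Q(3,4)–Q(4,5)= Q(3,4)–Q(4,3)= Q(3,5)–Q(4,5)=  → 6/12 unlike.
Row 4: Q(4,1)–Q(4,2)= Q(4,2)–Q(4,3)=  → 0/2 unlike.
Total adjacent occupied pairs: 60; unlike-type pairs: 28.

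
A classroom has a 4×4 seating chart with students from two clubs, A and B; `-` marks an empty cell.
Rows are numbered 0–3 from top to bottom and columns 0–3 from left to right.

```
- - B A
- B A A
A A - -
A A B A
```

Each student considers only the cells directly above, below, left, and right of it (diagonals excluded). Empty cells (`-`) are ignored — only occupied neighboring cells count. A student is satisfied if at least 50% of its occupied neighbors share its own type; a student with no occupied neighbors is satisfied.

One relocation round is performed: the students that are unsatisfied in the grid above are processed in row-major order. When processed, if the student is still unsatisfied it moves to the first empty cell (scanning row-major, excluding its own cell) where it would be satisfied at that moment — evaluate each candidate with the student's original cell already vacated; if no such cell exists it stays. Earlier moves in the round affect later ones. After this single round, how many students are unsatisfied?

0

Initially unsatisfied (in order): (0,2), (1,1), (1,2), (3,2), (3,3).
  (0,2) → (0,0).
  (1,1) → (0,1).
  (1,2): now satisfied by earlier moves; stays.
  (3,2) → (1,0).
  (3,3): now satisfied by earlier moves; stays.
Resulting grid:
B B - A
B - A A
A A - -
A A - A
All satisfied now.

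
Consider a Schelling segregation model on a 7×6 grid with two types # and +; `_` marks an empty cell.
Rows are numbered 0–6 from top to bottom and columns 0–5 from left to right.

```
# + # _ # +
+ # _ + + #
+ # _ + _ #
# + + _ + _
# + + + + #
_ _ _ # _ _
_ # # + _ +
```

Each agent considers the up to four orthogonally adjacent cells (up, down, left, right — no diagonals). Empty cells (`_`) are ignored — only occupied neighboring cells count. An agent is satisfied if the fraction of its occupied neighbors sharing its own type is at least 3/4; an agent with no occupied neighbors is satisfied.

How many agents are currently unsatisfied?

Row 0: (0,0)# 0/2 ✗ · (0,1)+ 0/3 ✗ · (0,2)# 0/1 ✗ · (0,4)# 0/2 ✗ · (0,5)+ 0/2 ✗
Row 1: (1,0)+ 1/3 ✗ · (1,1)# 1/3 ✗ · (1,3)+ 2/2 ✓ · (1,4)+ 1/3 ✗ · (1,5)# 1/3 ✗
Row 2: (2,0)+ 1/3 ✗ · (2,1)# 1/3 ✗ · (2,3)+ 1/1 ✓ · (2,5)# 1/1 ✓
Row 3: (3,0)# 1/3 ✗ · (3,1)+ 2/4 ✗ · (3,2)+ 2/2 ✓ · (3,4)+ 1/1 ✓
Row 4: (4,0)# 1/2 ✗ · (4,1)+ 2/3 ✗ · (4,2)+ 3/3 ✓ · (4,3)+ 2/3 ✗ · (4,4)+ 2/3 ✗ · (4,5)# 0/1 ✗
Row 5: (5,3)# 0/2 ✗
Row 6: (6,1)# 1/1 ✓ · (6,2)# 1/2 ✗ · (6,3)+ 0/2 ✗ · (6,5)+ 0/0 ✓
Unsatisfied: (0,0), (0,1), (0,2), (0,4), (0,5), (1,0), (1,1), (1,4), (1,5), (2,0), (2,1), (3,0), (3,1), (4,0), (4,1), (4,3), (4,4), (4,5), (5,3), (6,2), (6,3) — 21 in total.

21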